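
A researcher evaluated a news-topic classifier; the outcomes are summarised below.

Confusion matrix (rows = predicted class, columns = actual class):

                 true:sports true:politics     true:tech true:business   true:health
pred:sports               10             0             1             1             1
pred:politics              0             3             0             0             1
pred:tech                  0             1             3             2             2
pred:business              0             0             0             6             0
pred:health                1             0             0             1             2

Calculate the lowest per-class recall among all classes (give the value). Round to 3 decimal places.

0.333

Per-class recall (TP/(TP+FN)):
  sports: TP=10, FN=0+0+0+1=1 → 10/11 = 0.9091
  politics: TP=3, FN=0+1+0+0=1 → 3/4 = 0.7500
  tech: TP=3, FN=1+0+0+0=1 → 3/4 = 0.7500
  business: TP=6, FN=1+0+2+1=4 → 6/10 = 0.6000
  health: TP=2, FN=1+1+2+0=4 → 2/6 = 0.3333
Lowest is class 'health' with recall = 0.333.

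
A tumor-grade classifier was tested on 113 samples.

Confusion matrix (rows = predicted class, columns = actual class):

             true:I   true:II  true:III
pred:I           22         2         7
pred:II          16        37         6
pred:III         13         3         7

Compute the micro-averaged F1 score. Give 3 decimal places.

Micro-averaging pools counts across classes: ΣTP=66, ΣFP=47, ΣFN=47.
Micro-F1 score = 2·TP/(2·TP+FP+FN) on pooled counts = 0.584 (equals overall accuracy in single-label multiclass).

0.584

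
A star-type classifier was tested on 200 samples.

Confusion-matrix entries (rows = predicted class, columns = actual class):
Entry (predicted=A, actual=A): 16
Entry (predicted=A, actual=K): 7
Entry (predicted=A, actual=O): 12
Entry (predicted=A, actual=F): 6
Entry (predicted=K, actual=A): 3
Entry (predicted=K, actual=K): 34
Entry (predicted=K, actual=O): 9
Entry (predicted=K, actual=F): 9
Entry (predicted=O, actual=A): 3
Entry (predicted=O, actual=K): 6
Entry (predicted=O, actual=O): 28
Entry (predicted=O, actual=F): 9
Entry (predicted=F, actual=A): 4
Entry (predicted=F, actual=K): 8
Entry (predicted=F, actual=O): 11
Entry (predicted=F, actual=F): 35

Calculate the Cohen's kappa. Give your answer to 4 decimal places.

Observed agreement pₒ = trace/N = 113/200 = 0.56500
Expected agreement pₑ = Σ (rowᵢ·colᵢ)/N² = (26·41 + 55·55 + 60·46 + 59·58)/200² = 0.25683
κ = (pₒ − pₑ)/(1 − pₑ) = (0.56500 − 0.25683)/(1 − 0.25683) = 0.4147

0.4147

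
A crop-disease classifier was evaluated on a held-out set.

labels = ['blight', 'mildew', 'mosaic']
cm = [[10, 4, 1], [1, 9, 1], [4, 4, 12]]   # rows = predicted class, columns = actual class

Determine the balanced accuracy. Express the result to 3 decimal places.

0.684

Balanced accuracy = mean of per-class recall.
  blight: recall = 10/15 = 0.6667
  mildew: recall = 9/17 = 0.5294
  mosaic: recall = 12/14 = 0.8571
Mean = (0.6667 + 0.5294 + 0.8571) / 3 = 0.684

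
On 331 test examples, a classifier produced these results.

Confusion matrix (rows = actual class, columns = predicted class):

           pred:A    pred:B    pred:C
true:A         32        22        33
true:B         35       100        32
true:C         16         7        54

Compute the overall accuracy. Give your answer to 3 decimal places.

Accuracy = trace / total = (32+100+54=186) / 331 = 186/331 = 0.562

0.562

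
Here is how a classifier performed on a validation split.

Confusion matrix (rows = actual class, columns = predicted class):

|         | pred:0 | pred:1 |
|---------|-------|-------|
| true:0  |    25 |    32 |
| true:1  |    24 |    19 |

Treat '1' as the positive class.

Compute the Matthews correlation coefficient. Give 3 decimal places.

MCC = (TP·TN − FP·FN) / √((TP+FP)(TP+FN)(TN+FP)(TN+FN))
Numerator = 19·25 − 32·24 = -293
Denominator = √(51·43·57·49) = √6125049 = 2474.8836
MCC = -293 / 2474.8836 = -0.118

-0.118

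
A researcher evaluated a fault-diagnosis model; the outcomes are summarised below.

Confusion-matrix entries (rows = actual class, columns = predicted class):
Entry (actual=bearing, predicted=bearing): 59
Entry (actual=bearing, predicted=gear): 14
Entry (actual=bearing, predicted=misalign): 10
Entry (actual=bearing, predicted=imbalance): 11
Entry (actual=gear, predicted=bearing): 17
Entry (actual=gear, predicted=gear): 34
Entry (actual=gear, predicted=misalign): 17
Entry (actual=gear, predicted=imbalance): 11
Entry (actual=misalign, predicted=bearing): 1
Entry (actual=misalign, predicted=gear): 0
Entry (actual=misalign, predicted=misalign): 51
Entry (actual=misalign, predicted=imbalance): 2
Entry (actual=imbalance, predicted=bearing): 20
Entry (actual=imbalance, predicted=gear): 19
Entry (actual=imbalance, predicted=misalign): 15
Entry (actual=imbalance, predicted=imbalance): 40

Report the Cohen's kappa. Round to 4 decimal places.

0.4332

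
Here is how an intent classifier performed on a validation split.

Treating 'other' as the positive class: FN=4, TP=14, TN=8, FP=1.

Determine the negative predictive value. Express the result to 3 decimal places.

0.667

NPV = TN/(TN+FN) = 8/(8+4) = 0.667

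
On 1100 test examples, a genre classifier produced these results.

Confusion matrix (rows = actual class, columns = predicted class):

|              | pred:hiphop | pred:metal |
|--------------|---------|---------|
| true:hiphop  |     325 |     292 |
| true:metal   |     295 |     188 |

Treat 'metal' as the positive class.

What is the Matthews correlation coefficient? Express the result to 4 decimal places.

-0.0841

MCC = (TP·TN − FP·FN) / √((TP+FP)(TP+FN)(TN+FP)(TN+FN))
Numerator = 188·325 − 292·295 = -25040
Denominator = √(480·483·617·620) = √88688073600 = 297805.4291
MCC = -25040 / 297805.4291 = -0.0841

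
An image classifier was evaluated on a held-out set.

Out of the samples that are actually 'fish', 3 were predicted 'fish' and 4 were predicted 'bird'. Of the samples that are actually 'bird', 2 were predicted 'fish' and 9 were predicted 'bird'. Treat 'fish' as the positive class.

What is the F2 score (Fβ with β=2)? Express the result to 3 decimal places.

Fβ = (1+β²)·TP / ((1+β²)·TP + β²·FN + FP), with β²=4
= 5·3 / (5·3 + 4·4 + 2) = 0.455

0.455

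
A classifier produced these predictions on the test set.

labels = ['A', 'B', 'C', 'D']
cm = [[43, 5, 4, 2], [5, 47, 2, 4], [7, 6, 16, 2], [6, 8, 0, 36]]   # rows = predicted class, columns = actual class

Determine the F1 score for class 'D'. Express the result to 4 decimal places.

One-vs-rest for 'D': TP = diagonal; FP = other classes predicted 'D'; FN = 'D' predicted as other.
F1 score = 2·TP/(2·TP+FP+FN).
D: TP=36, FP=6+8+0=14, FN=2+4+2=8 → 72/94 = 0.76596

0.7660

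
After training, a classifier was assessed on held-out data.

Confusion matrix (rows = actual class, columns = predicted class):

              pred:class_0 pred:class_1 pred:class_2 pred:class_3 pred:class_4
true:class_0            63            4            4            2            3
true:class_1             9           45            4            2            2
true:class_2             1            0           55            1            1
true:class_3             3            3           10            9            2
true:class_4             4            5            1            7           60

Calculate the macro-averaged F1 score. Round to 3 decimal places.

0.720

Per-class F1 score (2·TP/(2·TP+FP+FN)):
  class_0: TP=63, FP=9+1+3+4=17, FN=4+4+2+3=13 → 126/156 = 0.8077
  class_1: TP=45, FP=4+0+3+5=12, FN=9+4+2+2=17 → 90/119 = 0.7563
  class_2: TP=55, FP=4+4+10+1=19, FN=1+0+1+1=3 → 110/132 = 0.8333
  class_3: TP=9, FP=2+2+1+7=12, FN=3+3+10+2=18 → 18/48 = 0.3750
  class_4: TP=60, FP=3+2+1+2=8, FN=4+5+1+7=17 → 120/145 = 0.8276
Macro-F1 score = mean = (0.8077 + 0.7563 + 0.8333 + 0.3750 + 0.8276) / 5 = 0.720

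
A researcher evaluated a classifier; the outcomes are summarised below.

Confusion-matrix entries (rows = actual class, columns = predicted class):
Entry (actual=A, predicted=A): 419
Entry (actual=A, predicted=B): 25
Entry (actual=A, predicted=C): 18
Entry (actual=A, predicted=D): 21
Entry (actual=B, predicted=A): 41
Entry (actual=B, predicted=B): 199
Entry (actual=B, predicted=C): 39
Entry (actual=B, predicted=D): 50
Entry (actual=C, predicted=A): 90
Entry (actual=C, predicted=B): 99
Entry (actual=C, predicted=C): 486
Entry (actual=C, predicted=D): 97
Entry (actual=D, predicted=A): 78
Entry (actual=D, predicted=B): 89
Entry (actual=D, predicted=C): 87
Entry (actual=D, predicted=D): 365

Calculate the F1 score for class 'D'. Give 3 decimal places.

0.634

One-vs-rest for 'D': TP = diagonal; FP = other classes predicted 'D'; FN = 'D' predicted as other.
F1 score = 2·TP/(2·TP+FP+FN).
D: TP=365, FP=21+50+97=168, FN=78+89+87=254 → 730/1152 = 0.6337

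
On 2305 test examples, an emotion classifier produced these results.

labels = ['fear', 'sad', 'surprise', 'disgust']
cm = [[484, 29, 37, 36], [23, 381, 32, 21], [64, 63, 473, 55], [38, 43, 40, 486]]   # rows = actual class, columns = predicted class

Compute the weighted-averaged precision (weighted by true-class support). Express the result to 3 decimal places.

0.793

Per-class precision (TP/(TP+FP)):
  fear: TP=484, FP=23+64+38=125 → 484/609 = 0.7947
  sad: TP=381, FP=29+63+43=135 → 381/516 = 0.7384
  surprise: TP=473, FP=37+32+40=109 → 473/582 = 0.8127
  disgust: TP=486, FP=36+21+55=112 → 486/598 = 0.8127
Weighted-precision = Σ (supportᵢ/N)·precisionᵢ with N=2305: (586/2305)·0.7947 + (457/2305)·0.7384 + (655/2305)·0.8127 + (607/2305)·0.8127 = 0.793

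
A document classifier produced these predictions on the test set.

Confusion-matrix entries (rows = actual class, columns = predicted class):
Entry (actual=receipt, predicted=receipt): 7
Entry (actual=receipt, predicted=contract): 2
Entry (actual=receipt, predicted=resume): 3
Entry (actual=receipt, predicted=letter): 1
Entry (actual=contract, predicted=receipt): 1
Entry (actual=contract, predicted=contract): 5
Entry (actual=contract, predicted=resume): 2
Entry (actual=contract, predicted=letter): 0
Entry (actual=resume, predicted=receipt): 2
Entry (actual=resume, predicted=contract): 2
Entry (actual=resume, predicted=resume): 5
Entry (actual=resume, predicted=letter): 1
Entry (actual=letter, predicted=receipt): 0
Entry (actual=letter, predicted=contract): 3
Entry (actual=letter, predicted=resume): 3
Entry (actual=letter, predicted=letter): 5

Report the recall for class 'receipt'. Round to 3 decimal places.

Treat 'receipt' as positive and all other classes as negative.
recall = TP/(TP+FN).
receipt: TP=7, FN=2+3+1=6 → 7/13 = 0.5385

0.538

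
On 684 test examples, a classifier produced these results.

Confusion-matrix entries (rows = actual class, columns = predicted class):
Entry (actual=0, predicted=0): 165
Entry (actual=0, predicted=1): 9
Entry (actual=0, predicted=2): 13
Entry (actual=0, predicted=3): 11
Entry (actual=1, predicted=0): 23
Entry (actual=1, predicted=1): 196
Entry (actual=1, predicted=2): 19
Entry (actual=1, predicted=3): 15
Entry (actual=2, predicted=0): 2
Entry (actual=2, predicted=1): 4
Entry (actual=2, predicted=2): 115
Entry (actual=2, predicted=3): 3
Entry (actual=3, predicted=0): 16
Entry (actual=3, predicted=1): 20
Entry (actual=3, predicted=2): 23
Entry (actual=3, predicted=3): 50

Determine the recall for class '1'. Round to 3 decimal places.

One-vs-rest for '1': TP = diagonal; FP = other classes predicted '1'; FN = '1' predicted as other.
recall = TP/(TP+FN).
1: TP=196, FN=23+19+15=57 → 196/253 = 0.7747

0.775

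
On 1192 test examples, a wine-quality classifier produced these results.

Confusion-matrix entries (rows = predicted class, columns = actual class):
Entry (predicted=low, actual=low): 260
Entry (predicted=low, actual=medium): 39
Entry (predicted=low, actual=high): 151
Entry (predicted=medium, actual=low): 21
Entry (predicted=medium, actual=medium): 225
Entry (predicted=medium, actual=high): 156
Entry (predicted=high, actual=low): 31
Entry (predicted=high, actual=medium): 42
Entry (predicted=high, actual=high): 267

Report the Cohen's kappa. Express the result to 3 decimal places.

Observed agreement pₒ = trace/N = 752/1192 = 0.6309
Expected agreement pₑ = Σ (rowᵢ·colᵢ)/N² = (312·450 + 306·402 + 574·340)/1192² = 0.3227
κ = (pₒ − pₑ)/(1 − pₑ) = (0.6309 − 0.3227)/(1 − 0.3227) = 0.455

0.455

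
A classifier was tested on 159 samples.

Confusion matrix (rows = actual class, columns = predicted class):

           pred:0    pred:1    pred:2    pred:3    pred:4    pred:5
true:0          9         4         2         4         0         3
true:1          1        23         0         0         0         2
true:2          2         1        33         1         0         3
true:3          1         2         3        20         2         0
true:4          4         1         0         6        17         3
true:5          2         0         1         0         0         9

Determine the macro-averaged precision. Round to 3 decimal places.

Per-class precision (TP/(TP+FP)):
  0: TP=9, FP=1+2+1+4+2=10 → 9/19 = 0.4737
  1: TP=23, FP=4+1+2+1+0=8 → 23/31 = 0.7419
  2: TP=33, FP=2+0+3+0+1=6 → 33/39 = 0.8462
  3: TP=20, FP=4+0+1+6+0=11 → 20/31 = 0.6452
  4: TP=17, FP=0+0+0+2+0=2 → 17/19 = 0.8947
  5: TP=9, FP=3+2+3+0+3=11 → 9/20 = 0.4500
Macro-precision = mean = (0.4737 + 0.7419 + 0.8462 + 0.6452 + 0.8947 + 0.4500) / 6 = 0.675

0.675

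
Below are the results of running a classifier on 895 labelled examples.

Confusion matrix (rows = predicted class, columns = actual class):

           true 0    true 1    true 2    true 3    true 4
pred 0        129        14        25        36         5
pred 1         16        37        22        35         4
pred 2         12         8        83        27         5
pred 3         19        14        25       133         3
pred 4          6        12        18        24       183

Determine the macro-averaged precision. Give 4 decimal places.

0.5991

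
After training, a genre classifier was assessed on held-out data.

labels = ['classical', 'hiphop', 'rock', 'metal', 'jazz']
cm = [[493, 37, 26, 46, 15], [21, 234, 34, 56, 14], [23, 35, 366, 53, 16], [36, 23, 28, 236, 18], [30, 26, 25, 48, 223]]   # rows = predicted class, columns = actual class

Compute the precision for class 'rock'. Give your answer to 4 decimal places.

Treat 'rock' as positive and all other classes as negative.
precision = TP/(TP+FP).
rock: TP=366, FP=23+35+53+16=127 → 366/493 = 0.74239

0.7424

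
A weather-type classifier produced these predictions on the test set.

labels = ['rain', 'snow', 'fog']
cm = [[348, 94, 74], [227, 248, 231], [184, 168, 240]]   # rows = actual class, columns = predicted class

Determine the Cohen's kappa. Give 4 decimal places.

0.1995

Observed agreement pₒ = trace/N = 836/1814 = 0.46086
Expected agreement pₑ = Σ (rowᵢ·colᵢ)/N² = (516·759 + 706·510 + 592·545)/1814² = 0.32649
κ = (pₒ − pₑ)/(1 − pₑ) = (0.46086 − 0.32649)/(1 − 0.32649) = 0.1995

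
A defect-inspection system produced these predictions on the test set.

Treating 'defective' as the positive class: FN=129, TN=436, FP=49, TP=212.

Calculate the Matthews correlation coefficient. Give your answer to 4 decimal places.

0.5514

MCC = (TP·TN − FP·FN) / √((TP+FP)(TP+FN)(TN+FP)(TN+FN))
Numerator = 212·436 − 49·129 = 86111
Denominator = √(261·341·485·565) = √24388499025 = 156168.1755
MCC = 86111 / 156168.1755 = 0.5514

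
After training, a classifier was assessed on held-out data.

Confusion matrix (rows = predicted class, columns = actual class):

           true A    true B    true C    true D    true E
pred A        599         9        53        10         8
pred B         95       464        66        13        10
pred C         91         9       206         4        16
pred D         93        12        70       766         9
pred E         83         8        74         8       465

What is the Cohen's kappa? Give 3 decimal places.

Observed agreement pₒ = trace/N = 2500/3241 = 0.7714
Expected agreement pₑ = Σ (rowᵢ·colᵢ)/N² = (961·679 + 502·648 + 469·326 + 801·950 + 508·638)/3241² = 0.2109
κ = (pₒ − pₑ)/(1 − pₑ) = (0.7714 − 0.2109)/(1 − 0.2109) = 0.710

0.710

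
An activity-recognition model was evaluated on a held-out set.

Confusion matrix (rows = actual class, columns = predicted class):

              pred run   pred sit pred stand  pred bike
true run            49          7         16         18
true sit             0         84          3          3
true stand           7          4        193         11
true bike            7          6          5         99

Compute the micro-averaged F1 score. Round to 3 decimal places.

0.830

Micro-averaging pools counts across classes: ΣTP=425, ΣFP=87, ΣFN=87.
Micro-F1 score = 2·TP/(2·TP+FP+FN) on pooled counts = 0.830 (equals overall accuracy in single-label multiclass).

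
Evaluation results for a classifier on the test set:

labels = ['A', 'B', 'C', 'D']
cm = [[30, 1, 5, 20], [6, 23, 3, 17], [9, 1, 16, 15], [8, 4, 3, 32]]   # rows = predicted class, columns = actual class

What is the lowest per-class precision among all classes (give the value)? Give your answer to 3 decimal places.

Per-class precision (TP/(TP+FP)):
  A: TP=30, FP=1+5+20=26 → 30/56 = 0.5357
  B: TP=23, FP=6+3+17=26 → 23/49 = 0.4694
  C: TP=16, FP=9+1+15=25 → 16/41 = 0.3902
  D: TP=32, FP=8+4+3=15 → 32/47 = 0.6809
Lowest is class 'C' with precision = 0.390.

0.390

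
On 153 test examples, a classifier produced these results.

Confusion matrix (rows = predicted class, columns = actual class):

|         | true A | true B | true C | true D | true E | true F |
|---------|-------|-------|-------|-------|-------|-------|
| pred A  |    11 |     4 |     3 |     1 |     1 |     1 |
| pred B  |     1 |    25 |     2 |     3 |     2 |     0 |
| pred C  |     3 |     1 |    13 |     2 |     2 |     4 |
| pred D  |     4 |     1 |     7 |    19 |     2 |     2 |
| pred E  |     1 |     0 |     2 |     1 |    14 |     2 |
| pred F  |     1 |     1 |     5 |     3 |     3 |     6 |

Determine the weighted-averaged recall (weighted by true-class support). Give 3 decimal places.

Per-class recall (TP/(TP+FN)):
  A: TP=11, FN=1+3+4+1+1=10 → 11/21 = 0.5238
  B: TP=25, FN=4+1+1+0+1=7 → 25/32 = 0.7813
  C: TP=13, FN=3+2+7+2+5=19 → 13/32 = 0.4063
  D: TP=19, FN=1+3+2+1+3=10 → 19/29 = 0.6552
  E: TP=14, FN=1+2+2+2+3=10 → 14/24 = 0.5833
  F: TP=6, FN=1+0+4+2+2=9 → 6/15 = 0.4000
Weighted-recall = Σ (supportᵢ/N)·recallᵢ with N=153: (21/153)·0.5238 + (32/153)·0.7813 + (32/153)·0.4063 + (29/153)·0.6552 + (24/153)·0.5833 + (15/153)·0.4000 = 0.575

0.575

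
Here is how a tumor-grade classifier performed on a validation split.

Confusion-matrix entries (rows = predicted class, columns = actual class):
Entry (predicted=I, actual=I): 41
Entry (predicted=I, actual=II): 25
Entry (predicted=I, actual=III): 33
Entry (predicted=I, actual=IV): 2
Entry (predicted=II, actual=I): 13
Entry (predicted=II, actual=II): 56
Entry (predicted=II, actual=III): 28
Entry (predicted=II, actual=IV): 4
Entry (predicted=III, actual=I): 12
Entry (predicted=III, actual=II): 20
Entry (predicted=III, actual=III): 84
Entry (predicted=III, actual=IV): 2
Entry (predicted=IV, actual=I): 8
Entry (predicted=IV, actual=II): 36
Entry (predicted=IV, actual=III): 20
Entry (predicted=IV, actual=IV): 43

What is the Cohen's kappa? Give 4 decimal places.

0.3631

Observed agreement pₒ = trace/N = 224/427 = 0.52459
Expected agreement pₑ = Σ (rowᵢ·colᵢ)/N² = (74·101 + 137·101 + 165·118 + 51·107)/427² = 0.25360
κ = (pₒ − pₑ)/(1 − pₑ) = (0.52459 − 0.25360)/(1 − 0.25360) = 0.3631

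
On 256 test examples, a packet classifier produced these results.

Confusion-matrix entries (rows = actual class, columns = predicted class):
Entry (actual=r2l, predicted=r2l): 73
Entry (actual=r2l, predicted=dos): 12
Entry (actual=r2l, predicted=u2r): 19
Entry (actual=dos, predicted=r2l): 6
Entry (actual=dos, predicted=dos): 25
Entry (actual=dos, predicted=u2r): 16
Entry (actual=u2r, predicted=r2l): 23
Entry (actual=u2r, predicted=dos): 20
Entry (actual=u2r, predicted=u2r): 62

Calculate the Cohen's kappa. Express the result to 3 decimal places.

0.416

Observed agreement pₒ = trace/N = 160/256 = 0.6250
Expected agreement pₑ = Σ (rowᵢ·colᵢ)/N² = (104·102 + 47·57 + 105·97)/256² = 0.3582
κ = (pₒ − pₑ)/(1 − pₑ) = (0.6250 − 0.3582)/(1 − 0.3582) = 0.416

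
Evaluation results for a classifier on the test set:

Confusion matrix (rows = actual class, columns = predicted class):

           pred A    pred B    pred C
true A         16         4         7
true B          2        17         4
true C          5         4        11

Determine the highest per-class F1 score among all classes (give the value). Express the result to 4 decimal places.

Per-class F1 score (2·TP/(2·TP+FP+FN)):
  A: TP=16, FP=2+5=7, FN=4+7=11 → 32/50 = 0.64000
  B: TP=17, FP=4+4=8, FN=2+4=6 → 34/48 = 0.70833
  C: TP=11, FP=7+4=11, FN=5+4=9 → 22/42 = 0.52381
Highest is class 'B' with F1 score = 0.7083.

0.7083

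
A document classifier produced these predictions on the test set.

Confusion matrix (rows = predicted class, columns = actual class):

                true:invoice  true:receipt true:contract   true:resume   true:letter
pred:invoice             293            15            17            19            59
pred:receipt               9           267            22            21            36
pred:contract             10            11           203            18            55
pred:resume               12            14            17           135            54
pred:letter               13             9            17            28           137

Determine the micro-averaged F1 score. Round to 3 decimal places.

Micro-averaging pools counts across classes: ΣTP=1035, ΣFP=456, ΣFN=456.
Micro-F1 score = 2·TP/(2·TP+FP+FN) on pooled counts = 0.694 (equals overall accuracy in single-label multiclass).

0.694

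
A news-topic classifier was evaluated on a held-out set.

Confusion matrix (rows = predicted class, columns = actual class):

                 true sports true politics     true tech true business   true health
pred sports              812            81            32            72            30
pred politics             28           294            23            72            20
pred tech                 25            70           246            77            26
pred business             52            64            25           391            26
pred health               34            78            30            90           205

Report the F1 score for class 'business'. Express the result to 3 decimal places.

Treat 'business' as positive and all other classes as negative.
F1 score = 2·TP/(2·TP+FP+FN).
business: TP=391, FP=52+64+25+26=167, FN=72+72+77+90=311 → 782/1260 = 0.6206

0.621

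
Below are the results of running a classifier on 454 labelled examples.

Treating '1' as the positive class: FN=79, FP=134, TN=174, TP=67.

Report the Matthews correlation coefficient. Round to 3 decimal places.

0.022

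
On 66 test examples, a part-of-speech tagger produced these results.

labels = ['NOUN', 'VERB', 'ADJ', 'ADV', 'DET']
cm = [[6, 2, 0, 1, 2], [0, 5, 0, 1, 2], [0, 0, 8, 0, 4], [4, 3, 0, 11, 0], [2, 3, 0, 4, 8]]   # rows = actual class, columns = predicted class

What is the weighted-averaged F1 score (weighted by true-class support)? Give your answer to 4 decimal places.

0.5864

Per-class F1 score (2·TP/(2·TP+FP+FN)):
  NOUN: TP=6, FP=0+0+4+2=6, FN=2+0+1+2=5 → 12/23 = 0.52174
  VERB: TP=5, FP=2+0+3+3=8, FN=0+0+1+2=3 → 10/21 = 0.47619
  ADJ: TP=8, FP=0+0+0+0=0, FN=0+0+0+4=4 → 16/20 = 0.80000
  ADV: TP=11, FP=1+1+0+4=6, FN=4+3+0+0=7 → 22/35 = 0.62857
  DET: TP=8, FP=2+2+4+0=8, FN=2+3+0+4=9 → 16/33 = 0.48485
Weighted-F1 score = Σ (supportᵢ/N)·F1 scoreᵢ with N=66: (11/66)·0.52174 + (8/66)·0.47619 + (12/66)·0.80000 + (18/66)·0.62857 + (17/66)·0.48485 = 0.5864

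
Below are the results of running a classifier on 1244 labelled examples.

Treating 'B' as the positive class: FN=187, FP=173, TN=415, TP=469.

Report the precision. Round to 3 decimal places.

0.731

Precision = TP/(TP+FP) = 469/(469+173) = 469/642 = 0.731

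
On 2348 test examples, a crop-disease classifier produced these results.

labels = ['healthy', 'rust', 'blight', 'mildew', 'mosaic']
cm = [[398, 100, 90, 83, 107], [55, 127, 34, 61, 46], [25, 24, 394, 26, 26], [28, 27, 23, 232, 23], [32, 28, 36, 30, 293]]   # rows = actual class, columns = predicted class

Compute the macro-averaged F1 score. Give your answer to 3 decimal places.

Per-class F1 score (2·TP/(2·TP+FP+FN)):
  healthy: TP=398, FP=55+25+28+32=140, FN=100+90+83+107=380 → 796/1316 = 0.6049
  rust: TP=127, FP=100+24+27+28=179, FN=55+34+61+46=196 → 254/629 = 0.4038
  blight: TP=394, FP=90+34+23+36=183, FN=25+24+26+26=101 → 788/1072 = 0.7351
  mildew: TP=232, FP=83+61+26+30=200, FN=28+27+23+23=101 → 464/765 = 0.6065
  mosaic: TP=293, FP=107+46+26+23=202, FN=32+28+36+30=126 → 586/914 = 0.6411
Macro-F1 score = mean = (0.6049 + 0.4038 + 0.7351 + 0.6065 + 0.6411) / 5 = 0.598

0.598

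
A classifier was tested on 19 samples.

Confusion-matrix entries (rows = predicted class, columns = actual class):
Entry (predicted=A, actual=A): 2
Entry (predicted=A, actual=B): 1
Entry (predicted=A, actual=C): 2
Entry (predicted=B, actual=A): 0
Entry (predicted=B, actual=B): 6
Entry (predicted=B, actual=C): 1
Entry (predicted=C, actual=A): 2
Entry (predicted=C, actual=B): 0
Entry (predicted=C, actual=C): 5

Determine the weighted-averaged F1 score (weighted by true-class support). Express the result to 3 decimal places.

0.690

Per-class F1 score (2·TP/(2·TP+FP+FN)):
  A: TP=2, FP=1+2=3, FN=0+2=2 → 4/9 = 0.4444
  B: TP=6, FP=0+1=1, FN=1+0=1 → 12/14 = 0.8571
  C: TP=5, FP=2+0=2, FN=2+1=3 → 10/15 = 0.6667
Weighted-F1 score = Σ (supportᵢ/N)·F1 scoreᵢ with N=19: (4/19)·0.4444 + (7/19)·0.8571 + (8/19)·0.6667 = 0.690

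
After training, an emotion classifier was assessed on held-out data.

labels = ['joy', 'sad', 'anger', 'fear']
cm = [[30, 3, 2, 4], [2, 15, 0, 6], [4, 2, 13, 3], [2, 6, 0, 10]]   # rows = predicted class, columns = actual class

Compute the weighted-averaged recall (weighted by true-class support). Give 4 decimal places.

0.6667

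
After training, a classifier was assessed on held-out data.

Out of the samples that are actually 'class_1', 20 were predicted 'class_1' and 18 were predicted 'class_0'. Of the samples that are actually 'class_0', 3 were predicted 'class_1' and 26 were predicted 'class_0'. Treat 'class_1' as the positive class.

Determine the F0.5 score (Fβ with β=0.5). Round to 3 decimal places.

Fβ = (1+β²)·TP / ((1+β²)·TP + β²·FN + FP), with β²=1/4
= 1.25·20 / (1.25·20 + 0.25·18 + 3) = 0.769

0.769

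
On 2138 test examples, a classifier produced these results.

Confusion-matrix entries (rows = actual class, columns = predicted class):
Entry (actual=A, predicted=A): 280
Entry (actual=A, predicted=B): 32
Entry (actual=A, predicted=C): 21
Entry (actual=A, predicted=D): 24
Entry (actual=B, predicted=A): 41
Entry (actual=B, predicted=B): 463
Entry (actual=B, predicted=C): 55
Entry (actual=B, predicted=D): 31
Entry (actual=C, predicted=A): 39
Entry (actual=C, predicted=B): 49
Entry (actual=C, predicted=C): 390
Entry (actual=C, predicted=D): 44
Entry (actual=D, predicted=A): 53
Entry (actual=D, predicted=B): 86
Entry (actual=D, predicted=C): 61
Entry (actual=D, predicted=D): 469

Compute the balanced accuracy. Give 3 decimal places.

Balanced accuracy = mean of per-class recall.
  A: recall = 280/357 = 0.7843
  B: recall = 463/590 = 0.7847
  C: recall = 390/522 = 0.7471
  D: recall = 469/669 = 0.7010
Mean = (0.7843 + 0.7847 + 0.7471 + 0.7010) / 4 = 0.754

0.754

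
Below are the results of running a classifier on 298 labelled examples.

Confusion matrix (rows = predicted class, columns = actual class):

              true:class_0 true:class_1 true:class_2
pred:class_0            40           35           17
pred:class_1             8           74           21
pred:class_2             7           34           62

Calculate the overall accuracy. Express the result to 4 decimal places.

Accuracy = trace / total = (40+74+62=176) / 298 = 176/298 = 0.5906

0.5906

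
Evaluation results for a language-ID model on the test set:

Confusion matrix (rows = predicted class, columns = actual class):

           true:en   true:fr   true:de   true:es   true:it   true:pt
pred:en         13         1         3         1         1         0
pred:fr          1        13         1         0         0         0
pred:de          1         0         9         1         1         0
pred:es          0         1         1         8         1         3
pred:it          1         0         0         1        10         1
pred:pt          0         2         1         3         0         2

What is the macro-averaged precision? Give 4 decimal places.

Per-class precision (TP/(TP+FP)):
  en: TP=13, FP=1+3+1+1+0=6 → 13/19 = 0.68421
  fr: TP=13, FP=1+1+0+0+0=2 → 13/15 = 0.86667
  de: TP=9, FP=1+0+1+1+0=3 → 9/12 = 0.75000
  es: TP=8, FP=0+1+1+1+3=6 → 8/14 = 0.57143
  it: TP=10, FP=1+0+0+1+1=3 → 10/13 = 0.76923
  pt: TP=2, FP=0+2+1+3+0=6 → 2/8 = 0.25000
Macro-precision = mean = (0.68421 + 0.86667 + 0.75000 + 0.57143 + 0.76923 + 0.25000) / 6 = 0.6486

0.6486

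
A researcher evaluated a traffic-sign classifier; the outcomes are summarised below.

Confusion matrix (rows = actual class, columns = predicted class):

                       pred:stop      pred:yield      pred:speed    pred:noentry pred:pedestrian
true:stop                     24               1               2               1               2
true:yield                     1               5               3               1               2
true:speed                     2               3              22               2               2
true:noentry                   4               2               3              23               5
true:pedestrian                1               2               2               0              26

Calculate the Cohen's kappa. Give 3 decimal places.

0.630

Observed agreement pₒ = trace/N = 100/141 = 0.7092
Expected agreement pₑ = Σ (rowᵢ·colᵢ)/N² = (30·32 + 12·13 + 31·32 + 37·27 + 31·37)/141² = 0.2140
κ = (pₒ − pₑ)/(1 − pₑ) = (0.7092 − 0.2140)/(1 − 0.2140) = 0.630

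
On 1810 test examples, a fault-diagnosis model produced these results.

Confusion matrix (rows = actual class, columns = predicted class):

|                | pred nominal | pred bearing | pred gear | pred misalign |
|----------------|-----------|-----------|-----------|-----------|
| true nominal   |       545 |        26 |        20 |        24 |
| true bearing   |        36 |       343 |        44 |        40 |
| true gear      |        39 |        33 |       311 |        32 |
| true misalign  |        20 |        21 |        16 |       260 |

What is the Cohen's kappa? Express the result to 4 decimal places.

0.7366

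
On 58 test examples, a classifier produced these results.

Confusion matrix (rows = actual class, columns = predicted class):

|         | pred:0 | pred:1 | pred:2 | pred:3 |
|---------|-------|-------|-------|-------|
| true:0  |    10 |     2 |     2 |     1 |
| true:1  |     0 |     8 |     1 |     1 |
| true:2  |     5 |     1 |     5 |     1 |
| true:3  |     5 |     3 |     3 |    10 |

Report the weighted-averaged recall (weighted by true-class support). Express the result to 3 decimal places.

Per-class recall (TP/(TP+FN)):
  0: TP=10, FN=2+2+1=5 → 10/15 = 0.6667
  1: TP=8, FN=0+1+1=2 → 8/10 = 0.8000
  2: TP=5, FN=5+1+1=7 → 5/12 = 0.4167
  3: TP=10, FN=5+3+3=11 → 10/21 = 0.4762
Weighted-recall = Σ (supportᵢ/N)·recallᵢ with N=58: (15/58)·0.6667 + (10/58)·0.8000 + (12/58)·0.4167 + (21/58)·0.4762 = 0.569

0.569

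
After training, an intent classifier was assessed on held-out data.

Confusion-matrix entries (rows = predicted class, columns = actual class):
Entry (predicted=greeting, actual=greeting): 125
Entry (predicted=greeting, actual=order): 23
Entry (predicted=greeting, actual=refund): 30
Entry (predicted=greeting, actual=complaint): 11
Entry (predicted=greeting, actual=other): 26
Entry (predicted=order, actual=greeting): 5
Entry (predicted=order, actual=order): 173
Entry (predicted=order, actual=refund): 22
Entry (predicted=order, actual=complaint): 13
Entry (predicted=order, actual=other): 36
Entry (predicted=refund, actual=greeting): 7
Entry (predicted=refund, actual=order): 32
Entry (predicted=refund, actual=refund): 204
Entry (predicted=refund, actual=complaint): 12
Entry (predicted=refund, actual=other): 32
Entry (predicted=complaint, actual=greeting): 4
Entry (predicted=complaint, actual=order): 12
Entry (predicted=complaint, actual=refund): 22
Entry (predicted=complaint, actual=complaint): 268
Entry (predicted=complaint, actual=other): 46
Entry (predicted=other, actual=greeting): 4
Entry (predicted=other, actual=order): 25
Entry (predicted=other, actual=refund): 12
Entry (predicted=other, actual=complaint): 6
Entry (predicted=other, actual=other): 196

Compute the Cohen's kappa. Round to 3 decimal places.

Observed agreement pₒ = trace/N = 966/1346 = 0.7177
Expected agreement pₑ = Σ (rowᵢ·colᵢ)/N² = (145·215 + 265·249 + 290·287 + 310·352 + 336·243)/1346² = 0.2049
κ = (pₒ − pₑ)/(1 − pₑ) = (0.7177 − 0.2049)/(1 − 0.2049) = 0.645

0.645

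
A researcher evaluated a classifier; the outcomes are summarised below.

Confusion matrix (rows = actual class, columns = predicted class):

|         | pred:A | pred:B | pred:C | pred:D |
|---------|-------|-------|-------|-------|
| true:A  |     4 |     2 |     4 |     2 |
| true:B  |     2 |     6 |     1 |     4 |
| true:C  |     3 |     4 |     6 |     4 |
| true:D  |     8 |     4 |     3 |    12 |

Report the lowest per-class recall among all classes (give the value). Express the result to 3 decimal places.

0.333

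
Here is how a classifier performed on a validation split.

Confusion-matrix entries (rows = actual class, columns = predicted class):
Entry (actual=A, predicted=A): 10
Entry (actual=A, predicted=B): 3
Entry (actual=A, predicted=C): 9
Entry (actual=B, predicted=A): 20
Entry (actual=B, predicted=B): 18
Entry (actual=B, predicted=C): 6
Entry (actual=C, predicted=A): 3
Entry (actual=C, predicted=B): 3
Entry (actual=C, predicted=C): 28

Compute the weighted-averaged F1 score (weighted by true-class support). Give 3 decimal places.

0.560

Per-class F1 score (2·TP/(2·TP+FP+FN)):
  A: TP=10, FP=20+3=23, FN=3+9=12 → 20/55 = 0.3636
  B: TP=18, FP=3+3=6, FN=20+6=26 → 36/68 = 0.5294
  C: TP=28, FP=9+6=15, FN=3+3=6 → 56/77 = 0.7273
Weighted-F1 score = Σ (supportᵢ/N)·F1 scoreᵢ with N=100: (22/100)·0.3636 + (44/100)·0.5294 + (34/100)·0.7273 = 0.560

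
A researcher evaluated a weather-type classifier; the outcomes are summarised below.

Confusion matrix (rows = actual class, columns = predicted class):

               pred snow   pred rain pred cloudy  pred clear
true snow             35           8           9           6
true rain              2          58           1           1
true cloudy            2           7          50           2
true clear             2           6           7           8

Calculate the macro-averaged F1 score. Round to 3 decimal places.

0.678

Per-class F1 score (2·TP/(2·TP+FP+FN)):
  snow: TP=35, FP=2+2+2=6, FN=8+9+6=23 → 70/99 = 0.7071
  rain: TP=58, FP=8+7+6=21, FN=2+1+1=4 → 116/141 = 0.8227
  cloudy: TP=50, FP=9+1+7=17, FN=2+7+2=11 → 100/128 = 0.7813
  clear: TP=8, FP=6+1+2=9, FN=2+6+7=15 → 16/40 = 0.4000
Macro-F1 score = mean = (0.7071 + 0.8227 + 0.7813 + 0.4000) / 4 = 0.678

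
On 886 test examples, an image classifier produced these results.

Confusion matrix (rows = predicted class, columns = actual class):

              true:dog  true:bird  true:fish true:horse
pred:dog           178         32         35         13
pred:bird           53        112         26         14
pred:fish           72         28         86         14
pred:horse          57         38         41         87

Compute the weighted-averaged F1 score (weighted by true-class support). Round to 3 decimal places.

Per-class F1 score (2·TP/(2·TP+FP+FN)):
  dog: TP=178, FP=32+35+13=80, FN=53+72+57=182 → 356/618 = 0.5761
  bird: TP=112, FP=53+26+14=93, FN=32+28+38=98 → 224/415 = 0.5398
  fish: TP=86, FP=72+28+14=114, FN=35+26+41=102 → 172/388 = 0.4433
  horse: TP=87, FP=57+38+41=136, FN=13+14+14=41 → 174/351 = 0.4957
Weighted-F1 score = Σ (supportᵢ/N)·F1 scoreᵢ with N=886: (360/886)·0.5761 + (210/886)·0.5398 + (188/886)·0.4433 + (128/886)·0.4957 = 0.528

0.528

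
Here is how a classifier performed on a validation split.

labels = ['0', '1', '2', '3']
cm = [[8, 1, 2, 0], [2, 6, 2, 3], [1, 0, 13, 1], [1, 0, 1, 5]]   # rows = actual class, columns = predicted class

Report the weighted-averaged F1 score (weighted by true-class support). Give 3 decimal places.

Per-class F1 score (2·TP/(2·TP+FP+FN)):
  0: TP=8, FP=2+1+1=4, FN=1+2+0=3 → 16/23 = 0.6957
  1: TP=6, FP=1+0+0=1, FN=2+2+3=7 → 12/20 = 0.6000
  2: TP=13, FP=2+2+1=5, FN=1+0+1=2 → 26/33 = 0.7879
  3: TP=5, FP=0+3+1=4, FN=1+0+1=2 → 10/16 = 0.6250
Weighted-F1 score = Σ (supportᵢ/N)·F1 scoreᵢ with N=46: (11/46)·0.6957 + (13/46)·0.6000 + (15/46)·0.7879 + (7/46)·0.6250 = 0.688

0.688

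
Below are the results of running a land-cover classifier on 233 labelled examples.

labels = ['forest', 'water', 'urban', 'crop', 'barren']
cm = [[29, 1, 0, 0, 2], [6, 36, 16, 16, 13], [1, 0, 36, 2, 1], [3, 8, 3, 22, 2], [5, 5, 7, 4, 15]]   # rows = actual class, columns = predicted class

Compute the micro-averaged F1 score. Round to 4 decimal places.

0.5923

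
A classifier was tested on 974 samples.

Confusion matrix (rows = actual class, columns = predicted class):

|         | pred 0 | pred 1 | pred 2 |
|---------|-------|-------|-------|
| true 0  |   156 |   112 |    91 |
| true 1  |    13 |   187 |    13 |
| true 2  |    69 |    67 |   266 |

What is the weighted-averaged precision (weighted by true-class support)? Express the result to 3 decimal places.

Per-class precision (TP/(TP+FP)):
  0: TP=156, FP=13+69=82 → 156/238 = 0.6555
  1: TP=187, FP=112+67=179 → 187/366 = 0.5109
  2: TP=266, FP=91+13=104 → 266/370 = 0.7189
Weighted-precision = Σ (supportᵢ/N)·precisionᵢ with N=974: (359/974)·0.6555 + (213/974)·0.5109 + (402/974)·0.7189 = 0.650

0.650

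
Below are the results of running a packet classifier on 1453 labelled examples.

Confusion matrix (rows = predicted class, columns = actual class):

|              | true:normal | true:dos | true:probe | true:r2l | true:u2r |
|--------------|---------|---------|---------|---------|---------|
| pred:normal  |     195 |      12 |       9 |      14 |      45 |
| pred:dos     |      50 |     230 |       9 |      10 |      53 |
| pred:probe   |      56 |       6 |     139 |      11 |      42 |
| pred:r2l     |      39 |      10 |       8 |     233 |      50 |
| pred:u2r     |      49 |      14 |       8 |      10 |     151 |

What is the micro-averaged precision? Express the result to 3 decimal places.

0.652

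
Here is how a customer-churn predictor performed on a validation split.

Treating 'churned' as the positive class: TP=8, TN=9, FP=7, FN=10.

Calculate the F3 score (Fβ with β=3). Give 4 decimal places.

0.4520

Fβ = (1+β²)·TP / ((1+β²)·TP + β²·FN + FP), with β²=9
= 10·8 / (10·8 + 9·10 + 7) = 0.4520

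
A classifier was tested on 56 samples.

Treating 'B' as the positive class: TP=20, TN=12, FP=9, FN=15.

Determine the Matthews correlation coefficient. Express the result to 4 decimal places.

0.1384

MCC = (TP·TN − FP·FN) / √((TP+FP)(TP+FN)(TN+FP)(TN+FN))
Numerator = 20·12 − 9·15 = 105
Denominator = √(29·35·21·27) = √575505 = 758.6205
MCC = 105 / 758.6205 = 0.1384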